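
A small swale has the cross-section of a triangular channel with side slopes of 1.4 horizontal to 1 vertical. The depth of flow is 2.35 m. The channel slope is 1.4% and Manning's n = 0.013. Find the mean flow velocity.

V = 8.83 m/s

For a triangular section with side slope z = 1.4: A = zy² = 1.4×2.35² = 7.732 m²; P = 2y√(1+z²) = 2×2.35×1.72 = 8.086 m.
Hydraulic radius R = A/P = 7.732/8.086 = 0.9561 m.
From Manning's equation, V = (1/n) R^(2/3) S^(1/2) = (1/0.013) × 0.9561^(2/3) × 0.014^(1/2) = 8.83 m/s.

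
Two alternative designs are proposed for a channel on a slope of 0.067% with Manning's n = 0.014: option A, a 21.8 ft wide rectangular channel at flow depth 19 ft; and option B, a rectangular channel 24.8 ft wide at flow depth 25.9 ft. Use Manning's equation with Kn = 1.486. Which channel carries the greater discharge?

Channel A: Flow area A = b·y = 21.8 × 19 = 414.2 ft². Wetted perimeter P = b + 2y = 21.8 + 2×19 = 59.8 ft. Hydraulic radius R = A/P = 414.2/59.8 = 6.926 ft. Q_A = (1.486/0.014)·414.2·6.926^(2/3)·√0.00067 = 4135 ft³/s.
Channel B: Flow area A = b·y = 24.8 × 25.9 = 642.3 ft². Wetted perimeter P = b + 2y = 24.8 + 2×25.9 = 76.6 ft. Hydraulic radius R = A/P = 642.3/76.6 = 8.385 ft. Q_B = (1.486/0.014)·642.3·8.385^(2/3)·√0.00067 = 7284 ft³/s.
Q_A = 4135 ft³/s vs Q_B = 7284 ft³/s, so channel B carries more.

channel B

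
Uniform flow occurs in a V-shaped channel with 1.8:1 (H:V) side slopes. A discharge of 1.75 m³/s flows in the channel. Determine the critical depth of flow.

At critical depth, Q² T / (g A³) = 1, i.e. A³/T = Q²/g = 1.75²/9.81 = 0.3122.
At y = 0.911 m: A³/T = 1.016 — high.
At y = 0.539 m: A³/T = 0.0737 — low.
At y = 0.719 m: A³/T = 0.3113 — ≈ 0.3122.

y_c = 0.719 m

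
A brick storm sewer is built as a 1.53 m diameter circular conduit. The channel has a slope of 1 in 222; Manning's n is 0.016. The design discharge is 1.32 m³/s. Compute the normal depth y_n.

Manning's equation rearranged: A R^(2/3) = nQ / (1·√S) = 0.016 × 1.32 / (√0.004505) = 0.3147.
At y = 0.409 m: A R^(2/3) = 0.1515 — too small.
At y = 0.706 m: A R^(2/3) = 0.4217 — too large.
At y = 0.6 m: A R^(2/3) = 0.3148 — close enough.

y_n = 0.6 m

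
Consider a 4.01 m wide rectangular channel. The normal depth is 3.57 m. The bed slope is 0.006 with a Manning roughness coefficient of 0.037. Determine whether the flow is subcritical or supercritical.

Flow area A = b·y = 4.01 × 3.57 = 14.32 m². Wetted perimeter P = b + 2y = 4.01 + 2×3.57 = 11.15 m.
Hydraulic radius R = A/P = 14.32/11.15 = 1.284 m.
V = (1/n) R^(2/3) √S = (1/0.037) × 1.284^(2/3) × √0.006 = 2.473 m/s. Hydraulic depth D_h = A/T = 14.32/4.01 = 3.57 m.
Froude number Fr = V/√(g·D_h) = 2.473/√(9.81×3.57) = 0.418, which is less than 1, so the flow is subcritical.

subcritical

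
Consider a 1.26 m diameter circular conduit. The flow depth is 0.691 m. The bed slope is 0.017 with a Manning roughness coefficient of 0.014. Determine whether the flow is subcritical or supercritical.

For a circular section of diameter D = 1.26 m at depth y = 0.691 m, the central angle is θ = 2 arccos(1 − 2y/D) = 3.336 rad. Then A = (D²/8)(θ − sin θ) = 0.7002 m² and P = Dθ/2 = 2.101 m.
Hydraulic radius R = A/P = 0.7002/2.101 = 0.3332 m.
V = (1/n) R^(2/3) √S = (1/0.014) × 0.3332^(2/3) × √0.017 = 4.476 m/s. Hydraulic depth D_h = A/T = 0.7002/1.254 = 0.5583 m.
Froude number Fr = V/√(g·D_h) = 4.476/√(9.81×0.5583) = 1.91, which is greater than 1, so the flow is supercritical.

supercritical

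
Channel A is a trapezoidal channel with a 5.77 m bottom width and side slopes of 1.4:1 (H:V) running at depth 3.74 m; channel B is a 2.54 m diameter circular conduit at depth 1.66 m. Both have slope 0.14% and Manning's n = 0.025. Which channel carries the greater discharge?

channel A

Channel A: With bottom width b = 5.77 m and side slope z = 1.4: A = (b + zy)y = (5.77 + 1.4×3.74)×3.74 = 41.16 m²; P = b + 2y√(1+z²) = 5.77 + 2×3.74×1.72 = 18.64 m. Hydraulic radius R = A/P = 41.16/18.64 = 2.208 m. Q_A = (1/0.025)·41.16·2.208^(2/3)·√0.0014 = 104.5 m³/s.
Channel B: For a circular section of diameter D = 2.54 m at depth y = 1.66 m, the central angle is θ = 2 arccos(1 − 2y/D) = 3.766 rad. Then A = (D²/8)(θ − sin θ) = 3.508 m² and P = Dθ/2 = 4.783 m. Hydraulic radius R = A/P = 3.508/4.783 = 0.7336 m. Q_B = (1/0.025)·3.508·0.7336^(2/3)·√0.0014 = 4.271 m³/s.
Q_A = 104.5 m³/s vs Q_B = 4.271 m³/s, so channel A carries more.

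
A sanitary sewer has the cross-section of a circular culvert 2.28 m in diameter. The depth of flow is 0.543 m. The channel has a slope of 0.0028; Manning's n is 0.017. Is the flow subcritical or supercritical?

subcritical

For a circular section of diameter D = 2.28 m at depth y = 0.543 m, the central angle is θ = 2 arccos(1 − 2y/D) = 2.039 rad. Then A = (D²/8)(θ − sin θ) = 0.7453 m² and P = Dθ/2 = 2.325 m.
Hydraulic radius R = A/P = 0.7453/2.325 = 0.3206 m.
V = (1/n) R^(2/3) √S = (1/0.017) × 0.3206^(2/3) × √0.0028 = 1.458 m/s. Hydraulic depth D_h = A/T = 0.7453/1.942 = 0.3837 m.
Froude number Fr = V/√(g·D_h) = 1.458/√(9.81×0.3837) = 0.752, which is less than 1, so the flow is subcritical.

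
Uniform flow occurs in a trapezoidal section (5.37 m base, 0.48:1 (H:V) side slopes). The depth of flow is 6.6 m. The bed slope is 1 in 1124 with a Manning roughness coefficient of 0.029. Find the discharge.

Q = 116 m³/s

With bottom width b = 5.37 m and side slope z = 0.48: A = (b + zy)y = (5.37 + 0.48×6.6)×6.6 = 56.35 m²; P = b + 2y√(1+z²) = 5.37 + 2×6.6×1.109 = 20.01 m.
Hydraulic radius R = A/P = 56.35/20.01 = 2.816 m.
Manning's equation: Q = (1/n) A R^(2/3) S^(1/2) = (1/0.029) × 56.35 × 2.816^(2/3) × 0.0008897^(1/2) = 116 m³/s.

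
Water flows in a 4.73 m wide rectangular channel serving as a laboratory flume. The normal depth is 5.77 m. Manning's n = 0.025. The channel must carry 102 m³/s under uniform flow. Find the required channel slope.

S = 0.00438

Flow area A = b·y = 4.73 × 5.77 = 27.29 m². Wetted perimeter P = b + 2y = 4.73 + 2×5.77 = 16.27 m.
Hydraulic radius R = A/P = 27.29/16.27 = 1.677 m.
From Manning's equation, S = [nQ / (1 A R^(2/3))]² = [0.025 × 102 / (1 × 27.29 × 1.677^(2/3))]² = 0.00438.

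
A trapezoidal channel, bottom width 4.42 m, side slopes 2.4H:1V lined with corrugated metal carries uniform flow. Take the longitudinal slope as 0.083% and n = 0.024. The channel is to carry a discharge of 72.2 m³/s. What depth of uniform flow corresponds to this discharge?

y_n = 3.25 m

Manning's equation rearranged: A R^(2/3) = nQ / (1·√S) = 0.024 × 72.2 / (√0.00083) = 60.15.
At y = 2.85 m: A R^(2/3) = 45.13 — too small.
At y = 3.91 m: A R^(2/3) = 90.76 — too large.
At y = 3.25 m: A R^(2/3) = 60.13 — matches.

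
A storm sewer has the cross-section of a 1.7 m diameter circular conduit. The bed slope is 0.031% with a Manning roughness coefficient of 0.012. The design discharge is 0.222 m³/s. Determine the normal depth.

y_n = 0.394 m

Manning's equation rearranged: A R^(2/3) = nQ / (1·√S) = 0.012 × 0.222 / (√0.00031) = 0.1513.
Try y = 0.321 m: A R^(2/3) = 0.09998 — low.
Try y = 0.394 m: A R^(2/3) = 0.1512 — matches.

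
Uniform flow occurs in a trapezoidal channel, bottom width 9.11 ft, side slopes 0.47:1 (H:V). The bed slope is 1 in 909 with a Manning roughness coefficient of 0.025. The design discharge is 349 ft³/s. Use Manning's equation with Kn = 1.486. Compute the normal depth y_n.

y_n = 6.49 ft

Manning's equation rearranged: A R^(2/3) = nQ / (1.486·√S) = 0.025 × 349 / (1.486 × √0.0011) = 177.
Try y = 7.49 ft: A R^(2/3) = 225.8 — too large.
Try y = 5.56 ft: A R^(2/3) = 137 — too small.
Try y = 6.49 ft: A R^(2/3) = 177.2 — close enough.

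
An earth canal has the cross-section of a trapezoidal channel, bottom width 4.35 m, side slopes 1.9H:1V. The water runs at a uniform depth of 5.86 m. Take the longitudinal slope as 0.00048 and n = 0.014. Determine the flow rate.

With bottom width b = 4.35 m and side slope z = 1.9: A = (b + zy)y = (4.35 + 1.9×5.86)×5.86 = 90.74 m²; P = b + 2y√(1+z²) = 4.35 + 2×5.86×2.147 = 29.51 m.
Hydraulic radius R = A/P = 90.74/29.51 = 3.074 m.
Manning's equation: Q = (1/n) A R^(2/3) S^(1/2) = (1/0.014) × 90.74 × 3.074^(2/3) × 0.00048^(1/2) = 300 m³/s.

Q = 300 m³/s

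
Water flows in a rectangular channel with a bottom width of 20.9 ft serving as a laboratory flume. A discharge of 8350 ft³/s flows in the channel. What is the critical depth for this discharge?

y_c = 17.1 ft

For a rectangular channel, critical depth y_c = (q²/g)^(1/3) where q = Q/b = 8350/20.9 = 399.5 ft²/s.
So y_c = (399.5²/32.2)^(1/3) = 17.1 ft.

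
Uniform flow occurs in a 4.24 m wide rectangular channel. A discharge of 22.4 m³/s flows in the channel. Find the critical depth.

For a rectangular channel, critical depth y_c = (q²/g)^(1/3) where q = Q/b = 22.4/4.24 = 5.283 m²/s.
So y_c = (5.283²/9.81)^(1/3) = 1.42 m.

y_c = 1.42 m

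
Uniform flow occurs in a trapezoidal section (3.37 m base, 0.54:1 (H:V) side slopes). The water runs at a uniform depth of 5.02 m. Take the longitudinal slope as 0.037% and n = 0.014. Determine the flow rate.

Q = 68 m³/s

With bottom width b = 3.37 m and side slope z = 0.54: A = (b + zy)y = (3.37 + 0.54×5.02)×5.02 = 30.53 m²; P = b + 2y√(1+z²) = 3.37 + 2×5.02×1.136 = 14.78 m.
Hydraulic radius R = A/P = 30.53/14.78 = 2.065 m.
Manning's equation: Q = (1/n) A R^(2/3) S^(1/2) = (1/0.014) × 30.53 × 2.065^(2/3) × 0.00037^(1/2) = 68 m³/s.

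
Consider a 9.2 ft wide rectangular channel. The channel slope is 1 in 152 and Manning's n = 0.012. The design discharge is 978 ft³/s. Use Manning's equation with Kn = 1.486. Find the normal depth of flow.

y_n = 5.68 ft

Manning's equation rearranged: A R^(2/3) = nQ / (1.486·√S) = 0.012 × 978 / (1.486 × √0.006579) = 97.37.
At y = 6.42 ft: A R^(2/3) = 114 — over.
At y = 4.18 ft: A R^(2/3) = 64.85 — short.
At y = 5.68 ft: A R^(2/3) = 97.32 — ≈ 97.37.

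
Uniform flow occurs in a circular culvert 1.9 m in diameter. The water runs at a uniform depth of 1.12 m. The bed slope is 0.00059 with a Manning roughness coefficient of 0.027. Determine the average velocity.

For a circular section of diameter D = 1.9 m at depth y = 1.12 m, the central angle is θ = 2 arccos(1 − 2y/D) = 3.501 rad. Then A = (D²/8)(θ − sin θ) = 1.739 m² and P = Dθ/2 = 3.326 m.
Hydraulic radius R = A/P = 1.739/3.326 = 0.5228 m.
From Manning's equation, V = (1/n) R^(2/3) S^(1/2) = (1/0.027) × 0.5228^(2/3) × 0.00059^(1/2) = 0.584 m/s.

V = 0.584 m/s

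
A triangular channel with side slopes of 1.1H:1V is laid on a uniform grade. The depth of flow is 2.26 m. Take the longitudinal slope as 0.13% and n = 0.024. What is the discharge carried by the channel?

Q = 7.49 m³/s

For a triangular section with side slope z = 1.1: A = zy² = 1.1×2.26² = 5.618 m²; P = 2y√(1+z²) = 2×2.26×1.487 = 6.719 m.
Hydraulic radius R = A/P = 5.618/6.719 = 0.8361 m.
Manning's equation: Q = (1/n) A R^(2/3) S^(1/2) = (1/0.024) × 5.618 × 0.8361^(2/3) × 0.0013^(1/2) = 7.49 m³/s.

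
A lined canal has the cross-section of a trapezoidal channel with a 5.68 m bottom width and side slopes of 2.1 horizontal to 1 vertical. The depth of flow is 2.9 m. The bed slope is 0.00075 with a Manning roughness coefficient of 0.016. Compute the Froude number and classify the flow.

subcritical

With bottom width b = 5.68 m and side slope z = 2.1: A = (b + zy)y = (5.68 + 2.1×2.9)×2.9 = 34.13 m²; P = b + 2y√(1+z²) = 5.68 + 2×2.9×2.326 = 19.17 m.
Hydraulic radius R = A/P = 34.13/19.17 = 1.781 m.
V = (1/n) R^(2/3) √S = (1/0.016) × 1.781^(2/3) × √0.00075 = 2.514 m/s. Hydraulic depth D_h = A/T = 34.13/17.86 = 1.911 m.
Froude number Fr = V/√(g·D_h) = 2.514/√(9.81×1.911) = 0.581, which is less than 1, so the flow is subcritical.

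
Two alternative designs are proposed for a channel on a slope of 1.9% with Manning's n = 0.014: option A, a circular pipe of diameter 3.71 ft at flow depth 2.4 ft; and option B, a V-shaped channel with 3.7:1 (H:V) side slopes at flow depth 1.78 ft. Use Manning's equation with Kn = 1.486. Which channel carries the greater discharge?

channel B

Channel A: For a circular section of diameter D = 3.71 ft at depth y = 2.4 ft, the central angle is θ = 2 arccos(1 − 2y/D) = 3.738 rad. Then A = (D²/8)(θ − sin θ) = 7.398 ft² and P = Dθ/2 = 6.934 ft. Hydraulic radius R = A/P = 7.398/6.934 = 1.067 ft. Q_A = (1.486/0.014)·7.398·1.067^(2/3)·√0.019 = 113 ft³/s.
Channel B: For a triangular section with side slope z = 3.7: A = zy² = 3.7×1.78² = 11.72 ft²; P = 2y√(1+z²) = 2×1.78×3.833 = 13.64 ft. Hydraulic radius R = A/P = 11.72/13.64 = 0.8592 ft. Q_B = (1.486/0.014)·11.72·0.8592^(2/3)·√0.019 = 155 ft³/s.
Q_A = 113 ft³/s vs Q_B = 155 ft³/s, so channel B carries more.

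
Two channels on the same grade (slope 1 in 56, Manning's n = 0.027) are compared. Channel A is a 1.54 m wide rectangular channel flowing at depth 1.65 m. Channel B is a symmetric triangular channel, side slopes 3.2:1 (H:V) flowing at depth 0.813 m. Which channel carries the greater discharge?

channel A

Channel A: Flow area A = b·y = 1.54 × 1.65 = 2.541 m². Wetted perimeter P = b + 2y = 1.54 + 2×1.65 = 4.84 m. Hydraulic radius R = A/P = 2.541/4.84 = 0.525 m. Q_A = (1/0.027)·2.541·0.525^(2/3)·√0.01786 = 8.184 m³/s.
Channel B: For a triangular section with side slope z = 3.2: A = zy² = 3.2×0.813² = 2.115 m²; P = 2y√(1+z²) = 2×0.813×3.353 = 5.451 m. Hydraulic radius R = A/P = 2.115/5.451 = 0.388 m. Q_B = (1/0.027)·2.115·0.388^(2/3)·√0.01786 = 5.569 m³/s.
Q_A = 8.184 m³/s vs Q_B = 5.569 m³/s, so channel A carries more.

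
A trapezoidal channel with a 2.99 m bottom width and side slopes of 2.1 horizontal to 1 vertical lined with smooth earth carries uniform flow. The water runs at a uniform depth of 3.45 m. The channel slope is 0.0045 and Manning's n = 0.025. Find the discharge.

With bottom width b = 2.99 m and side slope z = 2.1: A = (b + zy)y = (2.99 + 2.1×3.45)×3.45 = 35.31 m²; P = b + 2y√(1+z²) = 2.99 + 2×3.45×2.326 = 19.04 m.
Hydraulic radius R = A/P = 35.31/19.04 = 1.855 m.
Manning's equation: Q = (1/n) A R^(2/3) S^(1/2) = (1/0.025) × 35.31 × 1.855^(2/3) × 0.0045^(1/2) = 143 m³/s.

Q = 143 m³/s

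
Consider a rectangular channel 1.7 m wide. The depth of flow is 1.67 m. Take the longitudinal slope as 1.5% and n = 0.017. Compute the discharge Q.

Q = 14 m³/s

Flow area A = b·y = 1.7 × 1.67 = 2.839 m². Wetted perimeter P = b + 2y = 1.7 + 2×1.67 = 5.04 m.
Hydraulic radius R = A/P = 2.839/5.04 = 0.5633 m.
Manning's equation: Q = (1/n) A R^(2/3) S^(1/2) = (1/0.017) × 2.839 × 0.5633^(2/3) × 0.015^(1/2) = 14 m³/s.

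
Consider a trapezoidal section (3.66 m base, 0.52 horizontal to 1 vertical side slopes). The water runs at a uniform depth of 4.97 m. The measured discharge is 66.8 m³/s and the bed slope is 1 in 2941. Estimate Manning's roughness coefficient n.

With bottom width b = 3.66 m and side slope z = 0.52: A = (b + zy)y = (3.66 + 0.52×4.97)×4.97 = 31.03 m²; P = b + 2y√(1+z²) = 3.66 + 2×4.97×1.127 = 14.86 m.
Hydraulic radius R = A/P = 31.03/14.86 = 2.088 m.
Rearranging Manning's equation: n = (1/Q) A R^(2/3) S^(1/2) = (1/66.8) × 31.03 × 2.088^(2/3) × √0.00034 = 0.014.

n = 0.014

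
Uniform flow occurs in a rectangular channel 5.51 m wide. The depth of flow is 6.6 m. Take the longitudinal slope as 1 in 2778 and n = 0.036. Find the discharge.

Q = 29.8 m³/s

Flow area A = b·y = 5.51 × 6.6 = 36.37 m². Wetted perimeter P = b + 2y = 5.51 + 2×6.6 = 18.71 m.
Hydraulic radius R = A/P = 36.37/18.71 = 1.944 m.
Manning's equation: Q = (1/n) A R^(2/3) S^(1/2) = (1/0.036) × 36.37 × 1.944^(2/3) × 0.00036^(1/2) = 29.8 m³/s.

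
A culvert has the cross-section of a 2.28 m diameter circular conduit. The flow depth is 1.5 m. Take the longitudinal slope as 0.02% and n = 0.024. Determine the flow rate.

For a circular section of diameter D = 2.28 m at depth y = 1.5 m, the central angle is θ = 2 arccos(1 − 2y/D) = 3.784 rad. Then A = (D²/8)(θ − sin θ) = 2.848 m² and P = Dθ/2 = 4.314 m.
Hydraulic radius R = A/P = 2.848/4.314 = 0.6603 m.
Manning's equation: Q = (1/n) A R^(2/3) S^(1/2) = (1/0.024) × 2.848 × 0.6603^(2/3) × 0.0002^(1/2) = 1.27 m³/s.

Q = 1.27 m³/s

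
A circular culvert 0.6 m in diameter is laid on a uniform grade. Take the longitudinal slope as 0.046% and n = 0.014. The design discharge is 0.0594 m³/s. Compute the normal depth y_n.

y_n = 0.295 m

Manning's equation rearranged: A R^(2/3) = nQ / (1·√S) = 0.014 × 0.0594 / (√0.00046) = 0.03877.
Try y = 0.364 m: A R^(2/3) = 0.05454 — high.
Try y = 0.249 m: A R^(2/3) = 0.02876 — low.
Try y = 0.295 m: A R^(2/3) = 0.03878 — close enough.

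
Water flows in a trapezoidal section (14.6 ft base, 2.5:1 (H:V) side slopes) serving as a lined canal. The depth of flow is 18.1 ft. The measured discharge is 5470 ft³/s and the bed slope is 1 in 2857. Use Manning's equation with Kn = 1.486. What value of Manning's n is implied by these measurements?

With bottom width b = 14.6 ft and side slope z = 2.5: A = (b + zy)y = (14.6 + 2.5×18.1)×18.1 = 1083 ft²; P = b + 2y√(1+z²) = 14.6 + 2×18.1×2.693 = 112.1 ft.
Hydraulic radius R = A/P = 1083/112.1 = 9.666 ft.
Rearranging Manning's equation: n = (1.486/Q) A R^(2/3) S^(1/2) = (1.486/5470) × 1083 × 9.666^(2/3) × √0.00035 = 0.025.

n = 0.025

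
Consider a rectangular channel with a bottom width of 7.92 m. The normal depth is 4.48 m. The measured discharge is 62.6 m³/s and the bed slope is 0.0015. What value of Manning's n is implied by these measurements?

Flow area A = b·y = 7.92 × 4.48 = 35.48 m². Wetted perimeter P = b + 2y = 7.92 + 2×4.48 = 16.88 m.
Hydraulic radius R = A/P = 35.48/16.88 = 2.102 m.
Rearranging Manning's equation: n = (1/Q) A R^(2/3) S^(1/2) = (1/62.6) × 35.48 × 2.102^(2/3) × √0.0015 = 0.036.

n = 0.036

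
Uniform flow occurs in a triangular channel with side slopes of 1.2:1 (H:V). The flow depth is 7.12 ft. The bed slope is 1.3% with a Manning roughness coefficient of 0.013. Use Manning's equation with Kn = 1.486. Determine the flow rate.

Q = 1550 ft³/s

For a triangular section with side slope z = 1.2: A = zy² = 1.2×7.12² = 60.83 ft²; P = 2y√(1+z²) = 2×7.12×1.562 = 22.24 ft.
Hydraulic radius R = A/P = 60.83/22.24 = 2.735 ft.
Manning's equation: Q = (1.486/n) A R^(2/3) S^(1/2) = (1.486/0.013) × 60.83 × 2.735^(2/3) × 0.013^(1/2) = 1550 ft³/s.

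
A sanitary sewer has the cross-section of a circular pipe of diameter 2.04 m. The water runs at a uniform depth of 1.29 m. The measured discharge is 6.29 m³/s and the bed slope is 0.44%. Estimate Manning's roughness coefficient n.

For a circular section of diameter D = 2.04 m at depth y = 1.29 m, the central angle is θ = 2 arccos(1 − 2y/D) = 3.677 rad. Then A = (D²/8)(θ − sin θ) = 2.179 m² and P = Dθ/2 = 3.751 m.
Hydraulic radius R = A/P = 2.179/3.751 = 0.5808 m.
Rearranging Manning's equation: n = (1/Q) A R^(2/3) S^(1/2) = (1/6.29) × 2.179 × 0.5808^(2/3) × √0.0044 = 0.016.

n = 0.016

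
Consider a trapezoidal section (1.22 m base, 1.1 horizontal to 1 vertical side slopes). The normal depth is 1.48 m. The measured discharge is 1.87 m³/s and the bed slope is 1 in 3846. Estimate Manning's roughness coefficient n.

n = 0.03

With bottom width b = 1.22 m and side slope z = 1.1: A = (b + zy)y = (1.22 + 1.1×1.48)×1.48 = 4.215 m²; P = b + 2y√(1+z²) = 1.22 + 2×1.48×1.487 = 5.62 m.
Hydraulic radius R = A/P = 4.215/5.62 = 0.75 m.
Rearranging Manning's equation: n = (1/Q) A R^(2/3) S^(1/2) = (1/1.87) × 4.215 × 0.75^(2/3) × √0.00026 = 0.03.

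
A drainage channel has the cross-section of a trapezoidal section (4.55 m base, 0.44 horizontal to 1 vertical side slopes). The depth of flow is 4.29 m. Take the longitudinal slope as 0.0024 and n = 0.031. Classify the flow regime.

subcritical

With bottom width b = 4.55 m and side slope z = 0.44: A = (b + zy)y = (4.55 + 0.44×4.29)×4.29 = 27.62 m²; P = b + 2y√(1+z²) = 4.55 + 2×4.29×1.093 = 13.92 m.
Hydraulic radius R = A/P = 27.62/13.92 = 1.983 m.
V = (1/n) R^(2/3) √S = (1/0.031) × 1.983^(2/3) × √0.0024 = 2.495 m/s. Hydraulic depth D_h = A/T = 27.62/8.325 = 3.317 m.
Froude number Fr = V/√(g·D_h) = 2.495/√(9.81×3.317) = 0.437, which is less than 1, so the flow is subcritical.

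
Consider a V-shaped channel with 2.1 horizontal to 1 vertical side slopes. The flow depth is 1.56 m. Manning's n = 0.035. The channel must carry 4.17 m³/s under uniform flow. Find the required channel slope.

S = 0.0013

For a triangular section with side slope z = 2.1: A = zy² = 2.1×1.56² = 5.111 m²; P = 2y√(1+z²) = 2×1.56×2.326 = 7.257 m.
Hydraulic radius R = A/P = 5.111/7.257 = 0.7042 m.
From Manning's equation, S = [nQ / (1 A R^(2/3))]² = [0.035 × 4.17 / (1 × 5.111 × 0.7042^(2/3))]² = 0.0013.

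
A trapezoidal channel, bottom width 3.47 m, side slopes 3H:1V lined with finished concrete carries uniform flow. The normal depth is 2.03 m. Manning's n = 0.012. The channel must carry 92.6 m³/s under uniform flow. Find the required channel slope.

S = 0.0026

With bottom width b = 3.47 m and side slope z = 3: A = (b + zy)y = (3.47 + 3×2.03)×2.03 = 19.41 m²; P = b + 2y√(1+z²) = 3.47 + 2×2.03×3.162 = 16.31 m.
Hydraulic radius R = A/P = 19.41/16.31 = 1.19 m.
From Manning's equation, S = [nQ / (1 A R^(2/3))]² = [0.012 × 92.6 / (1 × 19.41 × 1.19^(2/3))]² = 0.0026.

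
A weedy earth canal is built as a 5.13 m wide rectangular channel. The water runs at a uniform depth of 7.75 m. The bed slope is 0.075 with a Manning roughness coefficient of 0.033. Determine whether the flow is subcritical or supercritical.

supercritical

Flow area A = b·y = 5.13 × 7.75 = 39.76 m². Wetted perimeter P = b + 2y = 5.13 + 2×7.75 = 20.63 m.
Hydraulic radius R = A/P = 39.76/20.63 = 1.927 m.
V = (1/n) R^(2/3) √S = (1/0.033) × 1.927^(2/3) × √0.075 = 12.85 m/s. Hydraulic depth D_h = A/T = 39.76/5.13 = 7.75 m.
Froude number Fr = V/√(g·D_h) = 12.85/√(9.81×7.75) = 1.47, which is greater than 1, so the flow is supercritical.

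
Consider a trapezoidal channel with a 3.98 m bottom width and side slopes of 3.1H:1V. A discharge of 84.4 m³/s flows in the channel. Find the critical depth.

y_c = 2.17 m

At critical depth, Q² T / (g A³) = 1, i.e. A³/T = Q²/g = 84.4²/9.81 = 726.1.
Try y = 1.56 m: A³/T = 190.5 — short.
Try y = 2.44 m: A³/T = 1170 — over.
Try y = 2.17 m: A³/T = 719.4 — close enough.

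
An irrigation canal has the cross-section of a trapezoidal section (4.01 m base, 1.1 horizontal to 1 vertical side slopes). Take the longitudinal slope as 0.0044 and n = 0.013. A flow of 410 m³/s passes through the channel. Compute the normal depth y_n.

Manning's equation rearranged: A R^(2/3) = nQ / (1·√S) = 0.013 × 410 / (√0.0044) = 80.35.
At y = 5.31 m: A R^(2/3) = 99.97 — over.
At y = 4.09 m: A R^(2/3) = 58.01 — short.
At y = 4.79 m: A R^(2/3) = 80.45 — matches.

y_n = 4.79 m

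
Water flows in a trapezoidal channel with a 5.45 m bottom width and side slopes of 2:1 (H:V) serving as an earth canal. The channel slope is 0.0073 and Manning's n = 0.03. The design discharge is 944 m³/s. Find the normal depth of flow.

Manning's equation rearranged: A R^(2/3) = nQ / (1·√S) = 0.03 × 944 / (√0.0073) = 331.5.
At y = 5.16 m: A R^(2/3) = 163.7 — too small.
At y = 7.05 m: A R^(2/3) = 331.3 — matches.

y_n = 7.05 m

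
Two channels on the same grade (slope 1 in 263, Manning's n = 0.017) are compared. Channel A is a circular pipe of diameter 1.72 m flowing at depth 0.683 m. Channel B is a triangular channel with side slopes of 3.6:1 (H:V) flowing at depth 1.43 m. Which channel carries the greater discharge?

Channel A: For a circular section of diameter D = 1.72 m at depth y = 0.683 m, the central angle is θ = 2 arccos(1 − 2y/D) = 2.727 rad. Then A = (D²/8)(θ − sin θ) = 0.8595 m² and P = Dθ/2 = 2.345 m. Hydraulic radius R = A/P = 0.8595/2.345 = 0.3665 m. Q_A = (1/0.017)·0.8595·0.3665^(2/3)·√0.003802 = 1.597 m³/s.
Channel B: For a triangular section with side slope z = 3.6: A = zy² = 3.6×1.43² = 7.362 m²; P = 2y√(1+z²) = 2×1.43×3.736 = 10.69 m. Hydraulic radius R = A/P = 7.362/10.69 = 0.6889 m. Q_B = (1/0.017)·7.362·0.6889^(2/3)·√0.003802 = 20.83 m³/s.
Q_A = 1.597 m³/s vs Q_B = 20.83 m³/s, so channel B carries more.

channel B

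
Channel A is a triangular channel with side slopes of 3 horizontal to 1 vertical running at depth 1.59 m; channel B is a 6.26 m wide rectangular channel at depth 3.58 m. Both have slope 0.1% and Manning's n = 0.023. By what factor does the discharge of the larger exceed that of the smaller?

5.02

Channel A: For a triangular section with side slope z = 3: A = zy² = 3×1.59² = 7.584 m²; P = 2y√(1+z²) = 2×1.59×3.162 = 10.06 m. Hydraulic radius R = A/P = 7.584/10.06 = 0.7542 m. Q_A = (1/0.023)·7.584·0.7542^(2/3)·√0.001 = 8.64 m³/s.
Channel B: Flow area A = b·y = 6.26 × 3.58 = 22.41 m². Wetted perimeter P = b + 2y = 6.26 + 2×3.58 = 13.42 m. Hydraulic radius R = A/P = 22.41/13.42 = 1.67 m. Q_B = (1/0.023)·22.41·1.67^(2/3)·√0.001 = 43.37 m³/s.
The larger discharge is 43.37 m³/s and the smaller is 8.64 m³/s; the ratio is 5.02.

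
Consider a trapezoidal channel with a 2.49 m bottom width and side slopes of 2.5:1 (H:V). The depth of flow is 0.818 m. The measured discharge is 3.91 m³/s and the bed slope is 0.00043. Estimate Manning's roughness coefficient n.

With bottom width b = 2.49 m and side slope z = 2.5: A = (b + zy)y = (2.49 + 2.5×0.818)×0.818 = 3.71 m²; P = b + 2y√(1+z²) = 2.49 + 2×0.818×2.693 = 6.895 m.
Hydraulic radius R = A/P = 3.71/6.895 = 0.538 m.
Rearranging Manning's equation: n = (1/Q) A R^(2/3) S^(1/2) = (1/3.91) × 3.71 × 0.538^(2/3) × √0.00043 = 0.013.

n = 0.013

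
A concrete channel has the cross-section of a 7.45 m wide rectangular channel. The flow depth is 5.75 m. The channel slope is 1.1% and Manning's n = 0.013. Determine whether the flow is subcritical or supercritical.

supercritical

Flow area A = b·y = 7.45 × 5.75 = 42.84 m². Wetted perimeter P = b + 2y = 7.45 + 2×5.75 = 18.95 m.
Hydraulic radius R = A/P = 42.84/18.95 = 2.261 m.
V = (1/n) R^(2/3) √S = (1/0.013) × 2.261^(2/3) × √0.011 = 13.9 m/s. Hydraulic depth D_h = A/T = 42.84/7.45 = 5.75 m.
Froude number Fr = V/√(g·D_h) = 13.9/√(9.81×5.75) = 1.85, which is greater than 1, so the flow is supercritical.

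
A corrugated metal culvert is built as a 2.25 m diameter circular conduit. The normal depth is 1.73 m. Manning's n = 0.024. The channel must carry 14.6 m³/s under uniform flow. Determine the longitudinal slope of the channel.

For a circular section of diameter D = 2.25 m at depth y = 1.73 m, the central angle is θ = 2 arccos(1 − 2y/D) = 4.277 rad. Then A = (D²/8)(θ − sin θ) = 3.28 m² and P = Dθ/2 = 4.812 m.
Hydraulic radius R = A/P = 3.28/4.812 = 0.6818 m.
From Manning's equation, S = [nQ / (1 A R^(2/3))]² = [0.024 × 14.6 / (1 × 3.28 × 0.6818^(2/3))]² = 0.019.

S = 0.019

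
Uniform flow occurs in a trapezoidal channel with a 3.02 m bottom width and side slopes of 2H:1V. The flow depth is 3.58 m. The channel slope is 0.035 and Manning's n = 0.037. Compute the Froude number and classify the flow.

supercritical

With bottom width b = 3.02 m and side slope z = 2: A = (b + zy)y = (3.02 + 2×3.58)×3.58 = 36.44 m²; P = b + 2y√(1+z²) = 3.02 + 2×3.58×2.236 = 19.03 m.
Hydraulic radius R = A/P = 36.44/19.03 = 1.915 m.
V = (1/n) R^(2/3) √S = (1/0.037) × 1.915^(2/3) × √0.035 = 7.798 m/s. Hydraulic depth D_h = A/T = 36.44/17.34 = 2.102 m.
Froude number Fr = V/√(g·D_h) = 7.798/√(9.81×2.102) = 1.72, which is greater than 1, so the flow is supercritical.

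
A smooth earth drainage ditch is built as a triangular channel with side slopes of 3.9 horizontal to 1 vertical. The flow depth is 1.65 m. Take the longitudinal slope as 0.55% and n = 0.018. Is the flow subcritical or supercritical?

supercritical

For a triangular section with side slope z = 3.9: A = zy² = 3.9×1.65² = 10.62 m²; P = 2y√(1+z²) = 2×1.65×4.026 = 13.29 m.
Hydraulic radius R = A/P = 10.62/13.29 = 0.7991 m.
V = (1/n) R^(2/3) √S = (1/0.018) × 0.7991^(2/3) × √0.0055 = 3.548 m/s. Hydraulic depth D_h = A/T = 10.62/12.87 = 0.825 m.
Froude number Fr = V/√(g·D_h) = 3.548/√(9.81×0.825) = 1.25, which is greater than 1, so the flow is supercritical.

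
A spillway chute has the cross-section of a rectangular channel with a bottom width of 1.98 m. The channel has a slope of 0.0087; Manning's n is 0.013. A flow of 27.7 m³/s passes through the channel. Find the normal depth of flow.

Manning's equation rearranged: A R^(2/3) = nQ / (1·√S) = 0.013 × 27.7 / (√0.0087) = 3.861.
Try y = 2.89 m: A R^(2/3) = 4.671 — too large.
Try y = 2.46 m: A R^(2/3) = 3.862 — matches.

y_n = 2.46 m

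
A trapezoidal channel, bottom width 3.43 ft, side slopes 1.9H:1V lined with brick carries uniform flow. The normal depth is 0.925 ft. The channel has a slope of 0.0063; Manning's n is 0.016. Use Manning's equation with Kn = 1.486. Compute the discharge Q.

Q = 26.5 ft³/s

With bottom width b = 3.43 ft and side slope z = 1.9: A = (b + zy)y = (3.43 + 1.9×0.925)×0.925 = 4.798 ft²; P = b + 2y√(1+z²) = 3.43 + 2×0.925×2.147 = 7.402 ft.
Hydraulic radius R = A/P = 4.798/7.402 = 0.6483 ft.
Manning's equation: Q = (1.486/n) A R^(2/3) S^(1/2) = (1.486/0.016) × 4.798 × 0.6483^(2/3) × 0.0063^(1/2) = 26.5 ft³/s.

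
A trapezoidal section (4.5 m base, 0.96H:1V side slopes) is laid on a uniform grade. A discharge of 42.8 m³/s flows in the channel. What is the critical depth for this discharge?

y_c = 1.83 m

At critical depth, Q² T / (g A³) = 1, i.e. A³/T = Q²/g = 42.8²/9.81 = 186.7.
At y = 2.19 m: A³/T = 347.3 — too large.
At y = 1.56 m: A³/T = 109.3 — too small.
At y = 1.83 m: A³/T = 187.3 — close enough.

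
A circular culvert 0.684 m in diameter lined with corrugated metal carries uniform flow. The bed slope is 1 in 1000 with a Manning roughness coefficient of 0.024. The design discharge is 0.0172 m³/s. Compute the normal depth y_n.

Manning's equation rearranged: A R^(2/3) = nQ / (1·√S) = 0.024 × 0.0172 / (√0.001) = 0.01305.
Trying y = 0.137 m: A R^(2/3) = 0.009943 — low.
Trying y = 0.185 m: A R^(2/3) = 0.01811 — high.
Trying y = 0.157 m: A R^(2/3) = 0.01308 — close enough.

y_n = 0.157 m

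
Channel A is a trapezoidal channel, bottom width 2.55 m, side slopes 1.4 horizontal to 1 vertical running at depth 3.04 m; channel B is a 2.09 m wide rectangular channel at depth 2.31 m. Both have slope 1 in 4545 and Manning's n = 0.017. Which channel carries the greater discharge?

channel A

Channel A: With bottom width b = 2.55 m and side slope z = 1.4: A = (b + zy)y = (2.55 + 1.4×3.04)×3.04 = 20.69 m²; P = b + 2y√(1+z²) = 2.55 + 2×3.04×1.72 = 13.01 m. Hydraulic radius R = A/P = 20.69/13.01 = 1.59 m. Q_A = (1/0.017)·20.69·1.59^(2/3)·√0.00022 = 24.6 m³/s.
Channel B: Flow area A = b·y = 2.09 × 2.31 = 4.828 m². Wetted perimeter P = b + 2y = 2.09 + 2×2.31 = 6.71 m. Hydraulic radius R = A/P = 4.828/6.71 = 0.7195 m. Q_B = (1/0.017)·4.828·0.7195^(2/3)·√0.00022 = 3.382 m³/s.
Q_A = 24.6 m³/s vs Q_B = 3.382 m³/s, so channel A carries more.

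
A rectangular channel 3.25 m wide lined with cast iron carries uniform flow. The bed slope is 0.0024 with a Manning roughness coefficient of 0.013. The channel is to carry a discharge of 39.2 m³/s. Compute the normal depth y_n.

Manning's equation rearranged: A R^(2/3) = nQ / (1·√S) = 0.013 × 39.2 / (√0.0024) = 10.4.
Trying y = 3.63 m: A R^(2/3) = 12.74 — too large.
Trying y = 3.07 m: A R^(2/3) = 10.39 — ≈ 10.4.

y_n = 3.07 m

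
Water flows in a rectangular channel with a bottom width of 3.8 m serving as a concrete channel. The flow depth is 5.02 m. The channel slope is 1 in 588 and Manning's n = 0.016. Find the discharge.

Flow area A = b·y = 3.8 × 5.02 = 19.08 m². Wetted perimeter P = b + 2y = 3.8 + 2×5.02 = 13.84 m.
Hydraulic radius R = A/P = 19.08/13.84 = 1.378 m.
Manning's equation: Q = (1/n) A R^(2/3) S^(1/2) = (1/0.016) × 19.08 × 1.378^(2/3) × 0.001701^(1/2) = 60.9 m³/s.

Q = 60.9 m³/s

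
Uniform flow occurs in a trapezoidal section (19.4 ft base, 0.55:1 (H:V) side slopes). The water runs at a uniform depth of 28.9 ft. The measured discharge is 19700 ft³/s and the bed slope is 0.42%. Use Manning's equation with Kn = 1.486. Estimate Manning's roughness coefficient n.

n = 0.0261

With bottom width b = 19.4 ft and side slope z = 0.55: A = (b + zy)y = (19.4 + 0.55×28.9)×28.9 = 1020 ft²; P = b + 2y√(1+z²) = 19.4 + 2×28.9×1.141 = 85.37 ft.
Hydraulic radius R = A/P = 1020/85.37 = 11.95 ft.
Rearranging Manning's equation: n = (1.486/Q) A R^(2/3) S^(1/2) = (1.486/19700) × 1020 × 11.95^(2/3) × √0.0042 = 0.0261.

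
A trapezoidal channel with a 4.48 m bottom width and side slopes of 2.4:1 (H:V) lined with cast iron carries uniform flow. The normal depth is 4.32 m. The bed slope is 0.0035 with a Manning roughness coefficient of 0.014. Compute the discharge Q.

With bottom width b = 4.48 m and side slope z = 2.4: A = (b + zy)y = (4.48 + 2.4×4.32)×4.32 = 64.14 m²; P = b + 2y√(1+z²) = 4.48 + 2×4.32×2.6 = 26.94 m.
Hydraulic radius R = A/P = 64.14/26.94 = 2.381 m.
Manning's equation: Q = (1/n) A R^(2/3) S^(1/2) = (1/0.014) × 64.14 × 2.381^(2/3) × 0.0035^(1/2) = 483 m³/s.

Q = 483 m³/s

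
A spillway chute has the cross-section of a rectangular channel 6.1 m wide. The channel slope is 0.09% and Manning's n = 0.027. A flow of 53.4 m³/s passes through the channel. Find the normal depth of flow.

Manning's equation rearranged: A R^(2/3) = nQ / (1·√S) = 0.027 × 53.4 / (√0.0009) = 48.06.
Trying y = 4.44 m: A R^(2/3) = 40.2 — low.
Trying y = 5.8 m: A R^(2/3) = 56.14 — high.
Trying y = 5.12 m: A R^(2/3) = 48.1 — matches.

y_n = 5.12 m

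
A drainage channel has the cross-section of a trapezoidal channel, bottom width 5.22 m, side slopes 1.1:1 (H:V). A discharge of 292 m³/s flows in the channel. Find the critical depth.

y_c = 4.89 m

At critical depth, Q² T / (g A³) = 1, i.e. A³/T = Q²/g = 292²/9.81 = 8692.
At y = 3.91 m: A³/T = 3733 — too small.
At y = 5.46 m: A³/T = 13360 — too large.
At y = 4.89 m: A³/T = 8714 — ≈ 8692.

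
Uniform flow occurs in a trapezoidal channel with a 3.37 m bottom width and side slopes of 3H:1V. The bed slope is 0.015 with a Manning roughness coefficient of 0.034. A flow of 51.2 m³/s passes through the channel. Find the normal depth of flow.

Manning's equation rearranged: A R^(2/3) = nQ / (1·√S) = 0.034 × 51.2 / (√0.015) = 14.21.
Try y = 1.36 m: A R^(2/3) = 9.066 — short.
Try y = 1.88 m: A R^(2/3) = 18.16 — over.
Try y = 1.68 m: A R^(2/3) = 14.22 — close enough.

y_n = 1.68 m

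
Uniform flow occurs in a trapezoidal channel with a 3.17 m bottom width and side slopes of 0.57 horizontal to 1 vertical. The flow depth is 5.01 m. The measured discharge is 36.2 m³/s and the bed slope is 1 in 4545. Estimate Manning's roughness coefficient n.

n = 0.02

With bottom width b = 3.17 m and side slope z = 0.57: A = (b + zy)y = (3.17 + 0.57×5.01)×5.01 = 30.19 m²; P = b + 2y√(1+z²) = 3.17 + 2×5.01×1.151 = 14.7 m.
Hydraulic radius R = A/P = 30.19/14.7 = 2.053 m.
Rearranging Manning's equation: n = (1/Q) A R^(2/3) S^(1/2) = (1/36.2) × 30.19 × 2.053^(2/3) × √0.00022 = 0.02.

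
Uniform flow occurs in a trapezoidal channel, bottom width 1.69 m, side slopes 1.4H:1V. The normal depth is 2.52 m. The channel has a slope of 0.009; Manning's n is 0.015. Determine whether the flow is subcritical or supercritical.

With bottom width b = 1.69 m and side slope z = 1.4: A = (b + zy)y = (1.69 + 1.4×2.52)×2.52 = 13.15 m²; P = b + 2y√(1+z²) = 1.69 + 2×2.52×1.72 = 10.36 m.
Hydraulic radius R = A/P = 13.15/10.36 = 1.269 m.
V = (1/n) R^(2/3) √S = (1/0.015) × 1.269^(2/3) × √0.009 = 7.414 m/s. Hydraulic depth D_h = A/T = 13.15/8.746 = 1.503 m.
Froude number Fr = V/√(g·D_h) = 7.414/√(9.81×1.503) = 1.93, which is greater than 1, so the flow is supercritical.

supercritical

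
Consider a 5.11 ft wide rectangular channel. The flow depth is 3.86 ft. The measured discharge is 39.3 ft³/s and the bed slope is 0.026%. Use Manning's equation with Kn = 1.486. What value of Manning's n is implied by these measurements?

Flow area A = b·y = 5.11 × 3.86 = 19.72 ft². Wetted perimeter P = b + 2y = 5.11 + 2×3.86 = 12.83 ft.
Hydraulic radius R = A/P = 19.72/12.83 = 1.537 ft.
Rearranging Manning's equation: n = (1.486/Q) A R^(2/3) S^(1/2) = (1.486/39.3) × 19.72 × 1.537^(2/3) × √0.00026 = 0.016.

n = 0.016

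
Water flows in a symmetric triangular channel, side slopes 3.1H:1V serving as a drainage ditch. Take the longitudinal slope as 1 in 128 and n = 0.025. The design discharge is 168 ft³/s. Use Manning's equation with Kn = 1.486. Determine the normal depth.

Manning's equation rearranged: A R^(2/3) = nQ / (1.486·√S) = 0.025 × 168 / (1.486 × √0.007812) = 31.98.
Trying y = 3.38 ft: A R^(2/3) = 48.62 — over.
Trying y = 2.54 ft: A R^(2/3) = 22.69 — short.
Trying y = 2.89 ft: A R^(2/3) = 32.02 — matches.

y_n = 2.89 ft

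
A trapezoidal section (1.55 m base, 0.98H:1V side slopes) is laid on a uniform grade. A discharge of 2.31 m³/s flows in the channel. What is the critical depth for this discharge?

y_c = 0.54 m

At critical depth, Q² T / (g A³) = 1, i.e. A³/T = Q²/g = 2.31²/9.81 = 0.5439.
At y = 0.63 m: A³/T = 0.9142 — over.
At y = 0.418 m: A³/T = 0.232 — short.
At y = 0.54 m: A³/T = 0.5426 — matches.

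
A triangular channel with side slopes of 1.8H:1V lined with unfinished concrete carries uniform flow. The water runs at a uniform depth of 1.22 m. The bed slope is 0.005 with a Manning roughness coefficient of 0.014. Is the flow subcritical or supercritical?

supercritical

For a triangular section with side slope z = 1.8: A = zy² = 1.8×1.22² = 2.679 m²; P = 2y√(1+z²) = 2×1.22×2.059 = 5.024 m.
Hydraulic radius R = A/P = 2.679/5.024 = 0.5332 m.
V = (1/n) R^(2/3) √S = (1/0.014) × 0.5332^(2/3) × √0.005 = 3.321 m/s. Hydraulic depth D_h = A/T = 2.679/4.392 = 0.61 m.
Froude number Fr = V/√(g·D_h) = 3.321/√(9.81×0.61) = 1.36, which is greater than 1, so the flow is supercritical.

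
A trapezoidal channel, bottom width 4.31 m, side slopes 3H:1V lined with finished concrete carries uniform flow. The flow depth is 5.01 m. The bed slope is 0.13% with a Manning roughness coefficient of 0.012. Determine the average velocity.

V = 5.81 m/s

With bottom width b = 4.31 m and side slope z = 3: A = (b + zy)y = (4.31 + 3×5.01)×5.01 = 96.89 m²; P = b + 2y√(1+z²) = 4.31 + 2×5.01×3.162 = 36 m.
Hydraulic radius R = A/P = 96.89/36 = 2.692 m.
From Manning's equation, V = (1/n) R^(2/3) S^(1/2) = (1/0.012) × 2.692^(2/3) × 0.0013^(1/2) = 5.81 m/s.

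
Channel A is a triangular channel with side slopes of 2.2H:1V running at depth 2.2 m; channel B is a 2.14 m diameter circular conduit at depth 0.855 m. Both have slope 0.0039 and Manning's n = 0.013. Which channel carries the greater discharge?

channel A

Channel A: For a triangular section with side slope z = 2.2: A = zy² = 2.2×2.2² = 10.65 m²; P = 2y√(1+z²) = 2×2.2×2.417 = 10.63 m. Hydraulic radius R = A/P = 10.65/10.63 = 1.001 m. Q_A = (1/0.013)·10.65·1.001^(2/3)·√0.0039 = 51.2 m³/s.
Channel B: For a circular section of diameter D = 2.14 m at depth y = 0.855 m, the central angle is θ = 2 arccos(1 − 2y/D) = 2.737 rad. Then A = (D²/8)(θ − sin θ) = 1.341 m² and P = Dθ/2 = 2.929 m. Hydraulic radius R = A/P = 1.341/2.929 = 0.458 m. Q_B = (1/0.013)·1.341·0.458^(2/3)·√0.0039 = 3.829 m³/s.
Q_A = 51.2 m³/s vs Q_B = 3.829 m³/s, so channel A carries more.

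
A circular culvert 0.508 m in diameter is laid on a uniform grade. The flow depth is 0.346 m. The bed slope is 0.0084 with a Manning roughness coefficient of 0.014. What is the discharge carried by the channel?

Q = 0.271 m³/s

For a circular section of diameter D = 0.508 m at depth y = 0.346 m, the central angle is θ = 2 arccos(1 − 2y/D) = 3.883 rad. Then A = (D²/8)(θ − sin θ) = 0.147 m² and P = Dθ/2 = 0.9862 m.
Hydraulic radius R = A/P = 0.147/0.9862 = 0.1491 m.
Manning's equation: Q = (1/n) A R^(2/3) S^(1/2) = (1/0.014) × 0.147 × 0.1491^(2/3) × 0.0084^(1/2) = 0.271 m³/s.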